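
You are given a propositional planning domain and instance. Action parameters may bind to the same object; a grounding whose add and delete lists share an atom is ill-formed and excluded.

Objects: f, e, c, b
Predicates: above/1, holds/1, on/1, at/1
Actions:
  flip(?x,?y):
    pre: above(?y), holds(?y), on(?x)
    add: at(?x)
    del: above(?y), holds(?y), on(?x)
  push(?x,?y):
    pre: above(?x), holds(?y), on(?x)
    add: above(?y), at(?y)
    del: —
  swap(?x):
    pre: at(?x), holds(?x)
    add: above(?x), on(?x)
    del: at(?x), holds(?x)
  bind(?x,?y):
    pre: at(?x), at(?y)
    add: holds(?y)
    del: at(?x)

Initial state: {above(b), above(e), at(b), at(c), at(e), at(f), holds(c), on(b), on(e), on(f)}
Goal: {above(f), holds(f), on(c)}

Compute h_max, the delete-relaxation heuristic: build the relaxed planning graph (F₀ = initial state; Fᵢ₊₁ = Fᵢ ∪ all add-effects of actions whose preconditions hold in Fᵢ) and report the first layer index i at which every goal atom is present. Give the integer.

2

F0 = init (10 atoms)
F1 = F0 ∪ {above(c), holds(b), holds(e), holds(f), on(c)}  (15 atoms)
F2 = F1 ∪ {above(f)}  (16 atoms)
goal ⊆ F2  ⇒  h_max = 2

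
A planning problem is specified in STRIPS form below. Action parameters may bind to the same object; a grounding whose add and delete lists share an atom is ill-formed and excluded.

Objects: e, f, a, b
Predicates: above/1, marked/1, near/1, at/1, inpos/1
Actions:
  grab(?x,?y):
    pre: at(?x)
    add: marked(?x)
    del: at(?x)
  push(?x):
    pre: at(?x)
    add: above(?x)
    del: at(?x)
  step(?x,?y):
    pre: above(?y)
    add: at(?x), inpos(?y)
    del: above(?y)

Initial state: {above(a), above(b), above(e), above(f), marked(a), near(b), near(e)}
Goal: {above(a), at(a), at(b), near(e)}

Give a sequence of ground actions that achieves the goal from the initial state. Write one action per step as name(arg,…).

1. step(a,e)  →  {above(a), above(b), above(f), at(a), inpos(e), marked(a), near(b), near(e)}
2. step(b,f)  →  {above(a), above(b), at(a), at(b), inpos(e), inpos(f), marked(a), near(b), near(e)}

step(a,e); step(b,f)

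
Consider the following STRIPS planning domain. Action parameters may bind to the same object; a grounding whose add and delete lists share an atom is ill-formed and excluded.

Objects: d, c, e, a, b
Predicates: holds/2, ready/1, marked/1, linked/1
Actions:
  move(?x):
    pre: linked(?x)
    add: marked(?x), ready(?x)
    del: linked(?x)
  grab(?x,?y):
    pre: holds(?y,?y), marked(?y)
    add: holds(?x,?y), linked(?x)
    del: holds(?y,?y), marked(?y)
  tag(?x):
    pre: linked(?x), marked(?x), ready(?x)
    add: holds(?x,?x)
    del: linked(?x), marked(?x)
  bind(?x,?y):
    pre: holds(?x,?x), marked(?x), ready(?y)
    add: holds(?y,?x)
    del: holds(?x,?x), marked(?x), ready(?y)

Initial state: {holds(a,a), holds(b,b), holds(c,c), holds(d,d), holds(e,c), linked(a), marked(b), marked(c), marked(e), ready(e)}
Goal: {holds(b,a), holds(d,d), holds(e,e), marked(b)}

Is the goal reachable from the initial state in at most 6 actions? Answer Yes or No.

1. move(a)  →  {holds(a,a), holds(b,b), holds(c,c), holds(d,d), holds(e,c), marked(a), marked(b), marked(c), marked(e), ready(a), ready(e)}
2. grab(e,c)  →  {holds(a,a), holds(b,b), holds(d,d), holds(e,c), linked(e), marked(a), marked(b), marked(e), ready(a), ready(e)}
3. grab(b,a)  →  {holds(b,a), holds(b,b), holds(d,d), holds(e,c), linked(b), linked(e), marked(b), marked(e), ready(a), ready(e)}
4. tag(e)  →  {holds(b,a), holds(b,b), holds(d,d), holds(e,c), holds(e,e), linked(b), marked(b), ready(a), ready(e)}
optimal plan length = 4; 4 ≤ 6

Yes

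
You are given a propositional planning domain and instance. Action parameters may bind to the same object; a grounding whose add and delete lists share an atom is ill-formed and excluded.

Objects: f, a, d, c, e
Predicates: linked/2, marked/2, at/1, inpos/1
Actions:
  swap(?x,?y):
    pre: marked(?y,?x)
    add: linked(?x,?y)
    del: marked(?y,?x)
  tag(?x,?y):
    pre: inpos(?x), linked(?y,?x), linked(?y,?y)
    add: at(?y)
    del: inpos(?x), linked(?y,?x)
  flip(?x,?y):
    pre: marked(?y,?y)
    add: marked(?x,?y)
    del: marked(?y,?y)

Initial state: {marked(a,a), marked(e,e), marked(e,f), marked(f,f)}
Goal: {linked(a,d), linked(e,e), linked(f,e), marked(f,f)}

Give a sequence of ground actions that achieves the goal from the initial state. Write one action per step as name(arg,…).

1. swap(f,e)  →  {linked(f,e), marked(a,a), marked(e,e), marked(f,f)}
2. swap(e,e)  →  {linked(e,e), linked(f,e), marked(a,a), marked(f,f)}
3. flip(d,a)  →  {linked(e,e), linked(f,e), marked(d,a), marked(f,f)}
4. swap(a,d)  →  {linked(a,d), linked(e,e), linked(f,e), marked(f,f)}

swap(f,e); swap(e,e); flip(d,a); swap(a,d)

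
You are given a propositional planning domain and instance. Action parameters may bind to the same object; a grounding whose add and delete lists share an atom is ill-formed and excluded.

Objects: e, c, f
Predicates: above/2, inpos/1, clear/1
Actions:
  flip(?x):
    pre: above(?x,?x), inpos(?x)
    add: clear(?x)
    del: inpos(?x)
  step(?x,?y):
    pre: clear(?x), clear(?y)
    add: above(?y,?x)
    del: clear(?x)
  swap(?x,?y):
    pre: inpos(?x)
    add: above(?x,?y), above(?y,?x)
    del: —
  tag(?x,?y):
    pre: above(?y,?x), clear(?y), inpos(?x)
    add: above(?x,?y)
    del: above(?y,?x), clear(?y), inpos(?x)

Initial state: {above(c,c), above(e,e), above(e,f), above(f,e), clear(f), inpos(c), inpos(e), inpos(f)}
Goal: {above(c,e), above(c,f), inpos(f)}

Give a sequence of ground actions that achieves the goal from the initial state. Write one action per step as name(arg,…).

swap(e,c); swap(c,f)

1. swap(e,c)  →  {above(c,c), above(c,e), above(e,c), above(e,e), above(e,f), above(f,e), clear(f), inpos(c), inpos(e), inpos(f)}
2. swap(c,f)  →  {above(c,c), above(c,e), above(c,f), above(e,c), above(e,e), above(e,f), above(f,c), above(f,e), clear(f), inpos(c), inpos(e), inpos(f)}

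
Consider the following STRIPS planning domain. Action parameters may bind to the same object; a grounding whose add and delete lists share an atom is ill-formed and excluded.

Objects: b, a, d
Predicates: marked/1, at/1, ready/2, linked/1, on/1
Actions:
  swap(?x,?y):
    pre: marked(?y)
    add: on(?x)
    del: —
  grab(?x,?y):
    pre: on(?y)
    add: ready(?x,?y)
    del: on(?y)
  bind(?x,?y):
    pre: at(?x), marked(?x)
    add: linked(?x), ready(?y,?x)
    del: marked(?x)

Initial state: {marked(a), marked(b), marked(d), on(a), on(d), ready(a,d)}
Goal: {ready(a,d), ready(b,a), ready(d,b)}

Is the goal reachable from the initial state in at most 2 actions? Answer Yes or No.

1. swap(b,b)  →  {marked(a), marked(b), marked(d), on(a), on(b), on(d), ready(a,d)}
2. grab(b,a)  →  {marked(a), marked(b), marked(d), on(b), on(d), ready(a,d), ready(b,a)}
3. grab(d,b)  →  {marked(a), marked(b), marked(d), on(d), ready(a,d), ready(b,a), ready(d,b)}
optimal plan length = 3; 3 > 2

No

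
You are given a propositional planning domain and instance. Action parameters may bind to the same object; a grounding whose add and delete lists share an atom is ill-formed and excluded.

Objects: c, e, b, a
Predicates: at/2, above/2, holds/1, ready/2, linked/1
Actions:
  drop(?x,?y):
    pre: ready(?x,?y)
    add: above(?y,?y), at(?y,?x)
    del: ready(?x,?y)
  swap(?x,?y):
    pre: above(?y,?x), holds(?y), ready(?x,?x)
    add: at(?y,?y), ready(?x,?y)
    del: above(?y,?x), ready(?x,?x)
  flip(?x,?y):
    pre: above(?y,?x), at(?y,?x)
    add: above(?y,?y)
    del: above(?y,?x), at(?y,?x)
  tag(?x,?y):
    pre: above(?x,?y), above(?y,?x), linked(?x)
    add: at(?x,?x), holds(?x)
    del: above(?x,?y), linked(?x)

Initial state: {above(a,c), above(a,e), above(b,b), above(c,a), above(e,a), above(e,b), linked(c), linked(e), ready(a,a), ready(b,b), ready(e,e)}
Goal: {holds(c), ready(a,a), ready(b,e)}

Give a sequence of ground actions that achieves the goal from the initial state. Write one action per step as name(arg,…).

tag(c,a); tag(e,a); swap(b,e)

1. tag(c,a)  →  {above(a,c), above(a,e), above(b,b), above(e,a), above(e,b), at(c,c), holds(c), linked(e), ready(a,a), ready(b,b), ready(e,e)}
2. tag(e,a)  →  {above(a,c), above(a,e), above(b,b), above(e,b), at(c,c), at(e,e), holds(c), holds(e), ready(a,a), ready(b,b), ready(e,e)}
3. swap(b,e)  →  {above(a,c), above(a,e), above(b,b), at(c,c), at(e,e), holds(c), holds(e), ready(a,a), ready(b,e), ready(e,e)}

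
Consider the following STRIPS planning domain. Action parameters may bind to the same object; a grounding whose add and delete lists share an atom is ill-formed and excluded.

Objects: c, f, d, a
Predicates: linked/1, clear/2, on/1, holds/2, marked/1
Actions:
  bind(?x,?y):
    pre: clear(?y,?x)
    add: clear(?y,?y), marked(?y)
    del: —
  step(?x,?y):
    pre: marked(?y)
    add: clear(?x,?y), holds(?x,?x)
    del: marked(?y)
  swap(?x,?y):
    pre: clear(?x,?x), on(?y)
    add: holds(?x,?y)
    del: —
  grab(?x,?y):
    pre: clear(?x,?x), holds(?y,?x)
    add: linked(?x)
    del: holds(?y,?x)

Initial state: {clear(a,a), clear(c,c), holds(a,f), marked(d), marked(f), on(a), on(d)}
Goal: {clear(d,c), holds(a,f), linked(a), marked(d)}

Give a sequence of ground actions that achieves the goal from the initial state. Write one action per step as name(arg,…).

1. bind(c,c)  →  {clear(a,a), clear(c,c), holds(a,f), marked(c), marked(d), marked(f), on(a), on(d)}
2. step(d,c)  →  {clear(a,a), clear(c,c), clear(d,c), holds(a,f), holds(d,d), marked(d), marked(f), on(a), on(d)}
3. step(a,f)  →  {clear(a,a), clear(a,f), clear(c,c), clear(d,c), holds(a,a), holds(a,f), holds(d,d), marked(d), on(a), on(d)}
4. grab(a,a)  →  {clear(a,a), clear(a,f), clear(c,c), clear(d,c), holds(a,f), holds(d,d), linked(a), marked(d), on(a), on(d)}

bind(c,c); step(d,c); step(a,f); grab(a,a)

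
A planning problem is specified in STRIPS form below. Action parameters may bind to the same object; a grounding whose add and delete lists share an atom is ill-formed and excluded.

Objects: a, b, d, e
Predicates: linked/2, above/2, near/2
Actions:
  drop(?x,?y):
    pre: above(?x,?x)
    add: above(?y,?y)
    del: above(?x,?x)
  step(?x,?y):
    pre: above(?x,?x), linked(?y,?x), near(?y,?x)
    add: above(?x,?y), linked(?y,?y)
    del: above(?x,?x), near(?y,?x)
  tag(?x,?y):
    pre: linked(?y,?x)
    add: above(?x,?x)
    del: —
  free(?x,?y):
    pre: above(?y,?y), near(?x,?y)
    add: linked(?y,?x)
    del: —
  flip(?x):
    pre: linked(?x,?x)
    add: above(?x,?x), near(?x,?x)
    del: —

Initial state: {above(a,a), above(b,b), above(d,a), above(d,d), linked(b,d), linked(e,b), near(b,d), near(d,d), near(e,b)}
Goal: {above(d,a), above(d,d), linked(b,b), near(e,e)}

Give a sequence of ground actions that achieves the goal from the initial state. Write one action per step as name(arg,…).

step(b,e); step(d,b); drop(a,d); flip(e)

1. step(b,e)  →  {above(a,a), above(b,e), above(d,a), above(d,d), linked(b,d), linked(e,b), linked(e,e), near(b,d), near(d,d)}
2. step(d,b)  →  {above(a,a), above(b,e), above(d,a), above(d,b), linked(b,b), linked(b,d), linked(e,b), linked(e,e), near(d,d)}
3. drop(a,d)  →  {above(b,e), above(d,a), above(d,b), above(d,d), linked(b,b), linked(b,d), linked(e,b), linked(e,e), near(d,d)}
4. flip(e)  →  {above(b,e), above(d,a), above(d,b), above(d,d), above(e,e), linked(b,b), linked(b,d), linked(e,b), linked(e,e), near(d,d), near(e,e)}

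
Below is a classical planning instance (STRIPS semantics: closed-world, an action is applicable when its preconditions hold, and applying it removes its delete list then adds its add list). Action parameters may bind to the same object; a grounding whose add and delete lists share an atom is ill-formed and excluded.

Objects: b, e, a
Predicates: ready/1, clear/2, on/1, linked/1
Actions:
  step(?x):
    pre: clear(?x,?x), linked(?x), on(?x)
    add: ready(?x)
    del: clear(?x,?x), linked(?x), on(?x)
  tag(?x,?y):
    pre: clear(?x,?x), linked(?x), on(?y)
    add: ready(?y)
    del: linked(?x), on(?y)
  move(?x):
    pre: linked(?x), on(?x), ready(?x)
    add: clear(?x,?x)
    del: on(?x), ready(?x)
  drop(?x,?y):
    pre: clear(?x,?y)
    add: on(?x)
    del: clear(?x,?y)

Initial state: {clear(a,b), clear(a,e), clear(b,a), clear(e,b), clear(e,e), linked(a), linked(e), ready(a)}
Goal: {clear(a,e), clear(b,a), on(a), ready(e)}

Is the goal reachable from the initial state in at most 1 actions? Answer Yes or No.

1. drop(e,b)  →  {clear(a,b), clear(a,e), clear(b,a), clear(e,e), linked(a), linked(e), on(e), ready(a)}
2. step(e)  →  {clear(a,b), clear(a,e), clear(b,a), linked(a), ready(a), ready(e)}
3. drop(a,b)  →  {clear(a,e), clear(b,a), linked(a), on(a), ready(a), ready(e)}
optimal plan length = 3; 3 > 1

No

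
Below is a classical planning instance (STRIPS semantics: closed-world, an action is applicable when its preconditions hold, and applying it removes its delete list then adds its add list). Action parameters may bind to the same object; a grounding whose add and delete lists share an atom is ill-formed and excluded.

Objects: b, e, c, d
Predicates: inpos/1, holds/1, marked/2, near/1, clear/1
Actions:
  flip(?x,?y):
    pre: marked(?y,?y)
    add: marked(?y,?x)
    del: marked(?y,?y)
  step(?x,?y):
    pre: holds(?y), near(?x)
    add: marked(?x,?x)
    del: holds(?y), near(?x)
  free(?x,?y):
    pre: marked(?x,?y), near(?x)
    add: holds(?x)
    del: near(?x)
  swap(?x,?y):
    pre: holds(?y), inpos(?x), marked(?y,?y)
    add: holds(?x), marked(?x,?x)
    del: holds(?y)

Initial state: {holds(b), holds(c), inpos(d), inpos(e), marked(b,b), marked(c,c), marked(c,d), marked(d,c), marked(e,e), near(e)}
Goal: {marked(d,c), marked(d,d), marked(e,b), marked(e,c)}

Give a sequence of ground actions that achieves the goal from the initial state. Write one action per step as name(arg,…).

1. flip(b,e)  →  {holds(b), holds(c), inpos(d), inpos(e), marked(b,b), marked(c,c), marked(c,d), marked(d,c), marked(e,b), near(e)}
2. step(e,b)  →  {holds(c), inpos(d), inpos(e), marked(b,b), marked(c,c), marked(c,d), marked(d,c), marked(e,b), marked(e,e)}
3. flip(c,e)  →  {holds(c), inpos(d), inpos(e), marked(b,b), marked(c,c), marked(c,d), marked(d,c), marked(e,b), marked(e,c)}
4. swap(d,c)  →  {holds(d), inpos(d), inpos(e), marked(b,b), marked(c,c), marked(c,d), marked(d,c), marked(d,d), marked(e,b), marked(e,c)}

flip(b,e); step(e,b); flip(c,e); swap(d,c)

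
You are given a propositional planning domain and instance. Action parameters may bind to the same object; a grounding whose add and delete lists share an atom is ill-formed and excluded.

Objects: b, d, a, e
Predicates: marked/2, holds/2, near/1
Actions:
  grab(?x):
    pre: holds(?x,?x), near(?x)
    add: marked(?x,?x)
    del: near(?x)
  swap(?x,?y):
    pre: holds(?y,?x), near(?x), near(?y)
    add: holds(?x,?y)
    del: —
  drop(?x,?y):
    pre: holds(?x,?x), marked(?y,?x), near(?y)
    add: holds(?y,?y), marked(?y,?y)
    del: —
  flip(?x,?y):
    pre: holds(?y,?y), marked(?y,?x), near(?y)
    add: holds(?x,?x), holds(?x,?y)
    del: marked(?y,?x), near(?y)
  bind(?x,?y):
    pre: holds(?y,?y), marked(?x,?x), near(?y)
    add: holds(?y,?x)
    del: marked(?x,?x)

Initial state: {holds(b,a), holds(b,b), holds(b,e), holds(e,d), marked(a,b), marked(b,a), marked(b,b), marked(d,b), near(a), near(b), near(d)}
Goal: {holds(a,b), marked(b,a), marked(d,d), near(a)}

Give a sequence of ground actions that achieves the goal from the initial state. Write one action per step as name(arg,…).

1. swap(a,b)  →  {holds(a,b), holds(b,a), holds(b,b), holds(b,e), holds(e,d), marked(a,b), marked(b,a), marked(b,b), marked(d,b), near(a), near(b), near(d)}
2. drop(b,d)  →  {holds(a,b), holds(b,a), holds(b,b), holds(b,e), holds(d,d), holds(e,d), marked(a,b), marked(b,a), marked(b,b), marked(d,b), marked(d,d), near(a), near(b), near(d)}

swap(a,b); drop(b,d)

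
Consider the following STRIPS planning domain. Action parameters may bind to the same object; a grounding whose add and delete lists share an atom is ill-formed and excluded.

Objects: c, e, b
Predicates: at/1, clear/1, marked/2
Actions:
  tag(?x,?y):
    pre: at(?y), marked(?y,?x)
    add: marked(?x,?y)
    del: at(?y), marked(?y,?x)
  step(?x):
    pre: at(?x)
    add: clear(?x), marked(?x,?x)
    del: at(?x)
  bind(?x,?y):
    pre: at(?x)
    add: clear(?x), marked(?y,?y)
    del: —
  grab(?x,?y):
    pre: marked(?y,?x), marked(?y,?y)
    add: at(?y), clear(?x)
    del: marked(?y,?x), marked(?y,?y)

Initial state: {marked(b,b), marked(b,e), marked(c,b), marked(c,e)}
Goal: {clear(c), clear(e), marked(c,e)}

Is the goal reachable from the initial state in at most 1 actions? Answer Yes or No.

1. grab(e,b)  →  {at(b), clear(e), marked(c,b), marked(c,e)}
2. bind(b,c)  →  {at(b), clear(b), clear(e), marked(c,b), marked(c,c), marked(c,e)}
3. grab(c,c)  →  {at(b), at(c), clear(b), clear(c), clear(e), marked(c,b), marked(c,e)}
optimal plan length = 3; 3 > 1

No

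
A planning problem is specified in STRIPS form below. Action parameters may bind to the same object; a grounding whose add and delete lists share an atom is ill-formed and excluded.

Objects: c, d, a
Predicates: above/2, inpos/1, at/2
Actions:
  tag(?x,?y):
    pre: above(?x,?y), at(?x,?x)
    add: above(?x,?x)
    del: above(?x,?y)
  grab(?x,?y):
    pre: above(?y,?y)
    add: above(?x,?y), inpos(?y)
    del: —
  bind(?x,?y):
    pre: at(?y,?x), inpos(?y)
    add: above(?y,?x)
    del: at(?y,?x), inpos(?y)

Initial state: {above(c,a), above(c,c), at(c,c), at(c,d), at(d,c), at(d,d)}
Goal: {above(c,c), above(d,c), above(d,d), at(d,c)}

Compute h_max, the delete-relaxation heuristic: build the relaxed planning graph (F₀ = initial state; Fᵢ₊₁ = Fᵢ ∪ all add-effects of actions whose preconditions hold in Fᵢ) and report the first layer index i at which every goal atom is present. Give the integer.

F0 = init (6 atoms)
F1 = F0 ∪ {above(a,c), above(d,c), inpos(c)}  (9 atoms)
F2 = F1 ∪ {above(c,d), above(d,d)}  (11 atoms)
goal ⊆ F2  ⇒  h_max = 2

2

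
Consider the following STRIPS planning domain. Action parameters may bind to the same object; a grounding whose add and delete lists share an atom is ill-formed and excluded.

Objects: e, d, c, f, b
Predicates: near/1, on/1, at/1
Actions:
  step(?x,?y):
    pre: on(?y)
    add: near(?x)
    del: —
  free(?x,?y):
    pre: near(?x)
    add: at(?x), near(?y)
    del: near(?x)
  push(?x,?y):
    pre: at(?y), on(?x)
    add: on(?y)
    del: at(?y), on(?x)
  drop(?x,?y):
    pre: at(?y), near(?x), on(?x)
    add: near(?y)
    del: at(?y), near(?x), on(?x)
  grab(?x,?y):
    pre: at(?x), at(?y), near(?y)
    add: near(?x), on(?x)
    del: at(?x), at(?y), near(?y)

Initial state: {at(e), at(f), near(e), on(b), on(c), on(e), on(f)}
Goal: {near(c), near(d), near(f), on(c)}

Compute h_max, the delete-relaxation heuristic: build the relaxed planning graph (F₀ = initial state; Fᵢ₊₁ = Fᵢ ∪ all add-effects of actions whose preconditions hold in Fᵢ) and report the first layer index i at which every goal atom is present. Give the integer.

F0 = init (7 atoms)
F1 = F0 ∪ {near(b), near(c), near(d), near(f)}  (11 atoms)
goal ⊆ F1  ⇒  h_max = 1

1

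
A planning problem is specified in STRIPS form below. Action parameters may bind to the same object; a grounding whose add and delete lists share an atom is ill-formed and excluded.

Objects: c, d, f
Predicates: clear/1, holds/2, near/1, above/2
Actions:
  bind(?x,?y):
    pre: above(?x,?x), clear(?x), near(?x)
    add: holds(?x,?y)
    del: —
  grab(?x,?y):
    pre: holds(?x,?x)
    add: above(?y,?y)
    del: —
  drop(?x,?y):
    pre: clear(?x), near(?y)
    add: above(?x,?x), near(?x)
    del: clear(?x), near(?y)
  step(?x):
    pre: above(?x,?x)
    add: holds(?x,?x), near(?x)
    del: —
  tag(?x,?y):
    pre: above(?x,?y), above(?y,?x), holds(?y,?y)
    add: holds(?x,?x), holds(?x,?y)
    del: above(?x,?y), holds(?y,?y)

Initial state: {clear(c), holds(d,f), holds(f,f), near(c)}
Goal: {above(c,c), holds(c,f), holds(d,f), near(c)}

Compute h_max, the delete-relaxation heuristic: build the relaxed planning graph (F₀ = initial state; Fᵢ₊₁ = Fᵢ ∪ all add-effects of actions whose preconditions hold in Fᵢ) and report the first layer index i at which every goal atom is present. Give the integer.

F0 = init (4 atoms)
F1 = F0 ∪ {above(c,c), above(d,d), above(f,f)}  (7 atoms)
F2 = F1 ∪ {holds(c,c), holds(c,d), holds(c,f), holds(d,d), near(d), near(f)}  (13 atoms)
goal ⊆ F2  ⇒  h_max = 2

2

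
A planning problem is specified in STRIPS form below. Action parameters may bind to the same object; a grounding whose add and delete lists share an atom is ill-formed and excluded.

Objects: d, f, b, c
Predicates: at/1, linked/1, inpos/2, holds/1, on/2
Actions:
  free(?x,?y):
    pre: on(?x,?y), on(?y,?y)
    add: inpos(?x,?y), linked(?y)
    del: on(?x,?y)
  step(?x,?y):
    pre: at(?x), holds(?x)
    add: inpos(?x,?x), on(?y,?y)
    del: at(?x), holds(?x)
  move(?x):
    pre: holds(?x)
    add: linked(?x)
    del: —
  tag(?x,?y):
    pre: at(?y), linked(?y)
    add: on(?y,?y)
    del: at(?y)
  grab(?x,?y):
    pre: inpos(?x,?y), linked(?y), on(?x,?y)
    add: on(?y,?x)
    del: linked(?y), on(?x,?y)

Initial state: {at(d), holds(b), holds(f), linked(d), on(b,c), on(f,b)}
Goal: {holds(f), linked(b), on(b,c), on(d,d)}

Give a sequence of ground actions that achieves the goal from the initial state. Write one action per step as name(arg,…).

1. move(b)  →  {at(d), holds(b), holds(f), linked(b), linked(d), on(b,c), on(f,b)}
2. tag(d,d)  →  {holds(b), holds(f), linked(b), linked(d), on(b,c), on(d,d), on(f,b)}

move(b); tag(d,d)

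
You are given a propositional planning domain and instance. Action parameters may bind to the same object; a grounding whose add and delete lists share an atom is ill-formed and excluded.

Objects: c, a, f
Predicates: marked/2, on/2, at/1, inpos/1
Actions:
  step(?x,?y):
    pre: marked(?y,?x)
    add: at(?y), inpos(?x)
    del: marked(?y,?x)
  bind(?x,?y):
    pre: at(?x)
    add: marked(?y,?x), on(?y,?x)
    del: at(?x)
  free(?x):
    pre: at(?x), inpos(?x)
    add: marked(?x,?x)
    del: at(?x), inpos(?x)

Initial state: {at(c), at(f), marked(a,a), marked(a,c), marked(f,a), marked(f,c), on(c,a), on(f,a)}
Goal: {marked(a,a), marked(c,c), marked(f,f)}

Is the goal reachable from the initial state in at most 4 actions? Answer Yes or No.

Yes

1. bind(c,c)  →  {at(f), marked(a,a), marked(a,c), marked(c,c), marked(f,a), marked(f,c), on(c,a), on(c,c), on(f,a)}
2. bind(f,f)  →  {marked(a,a), marked(a,c), marked(c,c), marked(f,a), marked(f,c), marked(f,f), on(c,a), on(c,c), on(f,a), on(f,f)}
optimal plan length = 2; 2 ≤ 4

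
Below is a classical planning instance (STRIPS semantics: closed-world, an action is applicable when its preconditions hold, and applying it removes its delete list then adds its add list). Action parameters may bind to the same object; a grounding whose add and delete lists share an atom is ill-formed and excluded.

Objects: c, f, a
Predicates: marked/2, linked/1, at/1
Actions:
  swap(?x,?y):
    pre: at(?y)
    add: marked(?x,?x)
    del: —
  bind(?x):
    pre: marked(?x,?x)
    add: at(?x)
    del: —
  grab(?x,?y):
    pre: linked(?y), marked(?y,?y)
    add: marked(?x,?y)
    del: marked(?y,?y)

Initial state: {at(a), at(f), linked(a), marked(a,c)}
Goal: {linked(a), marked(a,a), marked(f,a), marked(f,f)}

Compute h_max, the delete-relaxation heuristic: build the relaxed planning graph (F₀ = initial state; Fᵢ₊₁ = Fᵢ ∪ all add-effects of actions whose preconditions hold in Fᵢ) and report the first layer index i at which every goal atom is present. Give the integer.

F0 = init (4 atoms)
F1 = F0 ∪ {marked(a,a), marked(c,c), marked(f,f)}  (7 atoms)
F2 = F1 ∪ {at(c), marked(c,a), marked(f,a)}  (10 atoms)
goal ⊆ F2  ⇒  h_max = 2

2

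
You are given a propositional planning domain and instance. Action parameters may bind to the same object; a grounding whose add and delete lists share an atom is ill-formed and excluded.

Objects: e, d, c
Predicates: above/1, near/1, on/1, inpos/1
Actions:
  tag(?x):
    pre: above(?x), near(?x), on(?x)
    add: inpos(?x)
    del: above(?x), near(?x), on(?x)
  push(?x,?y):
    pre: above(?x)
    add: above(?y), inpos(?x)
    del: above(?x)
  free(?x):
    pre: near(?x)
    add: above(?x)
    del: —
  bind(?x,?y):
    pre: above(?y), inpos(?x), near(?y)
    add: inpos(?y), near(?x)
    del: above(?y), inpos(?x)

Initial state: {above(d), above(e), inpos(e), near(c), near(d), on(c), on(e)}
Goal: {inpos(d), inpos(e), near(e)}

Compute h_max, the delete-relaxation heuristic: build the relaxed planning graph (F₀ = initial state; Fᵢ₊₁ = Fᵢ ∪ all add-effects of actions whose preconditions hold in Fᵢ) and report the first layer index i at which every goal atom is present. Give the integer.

F0 = init (7 atoms)
F1 = F0 ∪ {above(c), inpos(d), near(e)}  (10 atoms)
goal ⊆ F1  ⇒  h_max = 1

1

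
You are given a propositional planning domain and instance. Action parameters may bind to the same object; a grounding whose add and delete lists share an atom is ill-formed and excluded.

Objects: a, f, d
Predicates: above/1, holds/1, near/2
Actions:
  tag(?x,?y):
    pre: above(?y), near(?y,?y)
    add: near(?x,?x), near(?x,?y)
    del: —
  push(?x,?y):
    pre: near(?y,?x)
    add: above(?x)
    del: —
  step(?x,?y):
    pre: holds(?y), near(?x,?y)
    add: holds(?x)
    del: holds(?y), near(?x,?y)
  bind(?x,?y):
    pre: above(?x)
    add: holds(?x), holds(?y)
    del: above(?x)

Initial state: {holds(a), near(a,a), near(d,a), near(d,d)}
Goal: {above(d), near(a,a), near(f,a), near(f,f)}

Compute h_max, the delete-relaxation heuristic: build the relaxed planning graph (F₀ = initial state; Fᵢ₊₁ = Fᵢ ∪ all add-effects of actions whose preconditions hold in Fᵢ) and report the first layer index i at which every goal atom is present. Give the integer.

F0 = init (4 atoms)
F1 = F0 ∪ {above(a), above(d), holds(d)}  (7 atoms)
F2 = F1 ∪ {holds(f), near(a,d), near(f,a), near(f,d), near(f,f)}  (12 atoms)
goal ⊆ F2  ⇒  h_max = 2

2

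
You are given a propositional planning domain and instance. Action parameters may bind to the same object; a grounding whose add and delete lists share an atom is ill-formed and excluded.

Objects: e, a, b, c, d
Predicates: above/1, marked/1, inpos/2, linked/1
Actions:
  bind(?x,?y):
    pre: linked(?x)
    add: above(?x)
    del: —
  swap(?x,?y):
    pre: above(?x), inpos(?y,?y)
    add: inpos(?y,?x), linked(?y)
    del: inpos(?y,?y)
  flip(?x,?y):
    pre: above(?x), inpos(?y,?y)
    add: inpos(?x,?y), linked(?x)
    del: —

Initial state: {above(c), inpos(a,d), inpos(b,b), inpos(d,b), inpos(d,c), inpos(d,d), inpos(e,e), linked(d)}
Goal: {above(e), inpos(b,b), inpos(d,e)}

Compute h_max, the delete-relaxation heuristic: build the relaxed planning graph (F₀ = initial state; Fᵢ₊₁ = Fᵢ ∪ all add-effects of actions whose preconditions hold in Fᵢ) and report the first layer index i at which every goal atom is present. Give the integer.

F0 = init (8 atoms)
F1 = F0 ∪ {above(d), inpos(b,c), inpos(c,b), inpos(c,d), inpos(c,e), inpos(e,c), linked(b), linked(c), linked(e)}  (17 atoms)
F2 = F1 ∪ {above(b), above(e), inpos(b,d), inpos(d,e), inpos(e,d)}  (22 atoms)
goal ⊆ F2  ⇒  h_max = 2

2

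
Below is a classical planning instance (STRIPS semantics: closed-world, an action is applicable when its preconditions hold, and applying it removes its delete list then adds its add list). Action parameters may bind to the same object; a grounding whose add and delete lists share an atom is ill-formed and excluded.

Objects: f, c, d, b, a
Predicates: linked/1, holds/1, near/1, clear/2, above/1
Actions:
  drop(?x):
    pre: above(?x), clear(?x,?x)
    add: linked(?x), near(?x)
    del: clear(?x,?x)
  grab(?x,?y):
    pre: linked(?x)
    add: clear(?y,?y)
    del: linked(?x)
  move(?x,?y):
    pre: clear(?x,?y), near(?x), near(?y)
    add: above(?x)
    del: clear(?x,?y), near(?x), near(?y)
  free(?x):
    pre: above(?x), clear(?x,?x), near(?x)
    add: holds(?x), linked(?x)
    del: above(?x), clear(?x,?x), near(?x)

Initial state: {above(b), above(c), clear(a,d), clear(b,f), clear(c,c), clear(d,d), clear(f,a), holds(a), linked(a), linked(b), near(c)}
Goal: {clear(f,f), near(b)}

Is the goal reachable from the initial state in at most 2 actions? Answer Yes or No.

No

1. grab(b,f)  →  {above(b), above(c), clear(a,d), clear(b,f), clear(c,c), clear(d,d), clear(f,a), clear(f,f), holds(a), linked(a), near(c)}
2. grab(a,b)  →  {above(b), above(c), clear(a,d), clear(b,b), clear(b,f), clear(c,c), clear(d,d), clear(f,a), clear(f,f), holds(a), near(c)}
3. drop(b)  →  {above(b), above(c), clear(a,d), clear(b,f), clear(c,c), clear(d,d), clear(f,a), clear(f,f), holds(a), linked(b), near(b), near(c)}
optimal plan length = 3; 3 > 2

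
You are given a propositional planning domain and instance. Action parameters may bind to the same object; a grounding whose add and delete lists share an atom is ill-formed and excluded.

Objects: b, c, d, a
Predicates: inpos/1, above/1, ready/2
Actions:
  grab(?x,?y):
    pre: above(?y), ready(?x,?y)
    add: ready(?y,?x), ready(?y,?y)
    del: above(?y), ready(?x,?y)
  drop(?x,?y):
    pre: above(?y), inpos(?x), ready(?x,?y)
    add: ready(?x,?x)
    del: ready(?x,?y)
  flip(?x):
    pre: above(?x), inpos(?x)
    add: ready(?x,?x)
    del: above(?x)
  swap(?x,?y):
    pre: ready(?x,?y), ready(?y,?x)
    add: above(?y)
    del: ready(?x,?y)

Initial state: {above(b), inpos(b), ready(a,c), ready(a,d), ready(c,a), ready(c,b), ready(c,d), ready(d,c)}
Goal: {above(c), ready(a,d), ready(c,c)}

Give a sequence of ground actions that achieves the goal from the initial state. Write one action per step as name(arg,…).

grab(c,b); swap(d,c); grab(b,c); swap(a,c)

1. grab(c,b)  →  {inpos(b), ready(a,c), ready(a,d), ready(b,b), ready(b,c), ready(c,a), ready(c,d), ready(d,c)}
2. swap(d,c)  →  {above(c), inpos(b), ready(a,c), ready(a,d), ready(b,b), ready(b,c), ready(c,a), ready(c,d)}
3. grab(b,c)  →  {inpos(b), ready(a,c), ready(a,d), ready(b,b), ready(c,a), ready(c,b), ready(c,c), ready(c,d)}
4. swap(a,c)  →  {above(c), inpos(b), ready(a,d), ready(b,b), ready(c,a), ready(c,b), ready(c,c), ready(c,d)}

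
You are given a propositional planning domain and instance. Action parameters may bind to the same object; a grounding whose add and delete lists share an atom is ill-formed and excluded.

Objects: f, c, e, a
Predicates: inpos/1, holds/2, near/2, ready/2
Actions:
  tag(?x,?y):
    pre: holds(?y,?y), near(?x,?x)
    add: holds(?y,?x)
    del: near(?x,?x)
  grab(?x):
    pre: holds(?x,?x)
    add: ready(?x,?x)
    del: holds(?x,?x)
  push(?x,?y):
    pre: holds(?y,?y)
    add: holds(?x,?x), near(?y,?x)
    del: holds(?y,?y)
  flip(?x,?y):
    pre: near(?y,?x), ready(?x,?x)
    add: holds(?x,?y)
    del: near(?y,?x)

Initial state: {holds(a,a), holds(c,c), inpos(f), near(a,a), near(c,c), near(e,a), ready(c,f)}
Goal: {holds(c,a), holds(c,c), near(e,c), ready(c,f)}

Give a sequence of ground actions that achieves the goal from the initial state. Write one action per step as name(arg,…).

1. tag(a,c)  →  {holds(a,a), holds(c,a), holds(c,c), inpos(f), near(c,c), near(e,a), ready(c,f)}
2. push(e,c)  →  {holds(a,a), holds(c,a), holds(e,e), inpos(f), near(c,c), near(c,e), near(e,a), ready(c,f)}
3. push(c,e)  →  {holds(a,a), holds(c,a), holds(c,c), inpos(f), near(c,c), near(c,e), near(e,a), near(e,c), ready(c,f)}

tag(a,c); push(e,c); push(c,e)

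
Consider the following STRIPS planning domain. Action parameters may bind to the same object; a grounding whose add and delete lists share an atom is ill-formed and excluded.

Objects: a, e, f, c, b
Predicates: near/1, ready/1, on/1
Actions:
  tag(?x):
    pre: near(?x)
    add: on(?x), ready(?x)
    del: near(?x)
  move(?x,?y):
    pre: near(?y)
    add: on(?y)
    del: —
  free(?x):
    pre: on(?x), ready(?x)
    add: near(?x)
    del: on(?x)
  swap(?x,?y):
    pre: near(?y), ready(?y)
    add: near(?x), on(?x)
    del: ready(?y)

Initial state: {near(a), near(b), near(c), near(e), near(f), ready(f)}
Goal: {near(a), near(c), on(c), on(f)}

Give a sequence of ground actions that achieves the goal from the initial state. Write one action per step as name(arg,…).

tag(f); move(a,c)

1. tag(f)  →  {near(a), near(b), near(c), near(e), on(f), ready(f)}
2. move(a,c)  →  {near(a), near(b), near(c), near(e), on(c), on(f), ready(f)}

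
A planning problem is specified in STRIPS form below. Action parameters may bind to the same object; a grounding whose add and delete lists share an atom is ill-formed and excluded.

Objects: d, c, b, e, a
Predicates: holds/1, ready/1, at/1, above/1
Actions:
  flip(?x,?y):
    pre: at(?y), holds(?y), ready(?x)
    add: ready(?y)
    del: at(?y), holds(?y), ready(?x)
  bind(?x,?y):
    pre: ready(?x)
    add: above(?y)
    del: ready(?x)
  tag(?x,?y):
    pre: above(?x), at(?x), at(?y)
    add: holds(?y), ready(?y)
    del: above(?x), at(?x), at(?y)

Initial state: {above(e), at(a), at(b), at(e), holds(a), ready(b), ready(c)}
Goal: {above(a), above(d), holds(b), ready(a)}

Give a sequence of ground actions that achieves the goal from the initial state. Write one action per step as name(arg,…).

1. flip(c,a)  →  {above(e), at(b), at(e), ready(a), ready(b)}
2. bind(b,d)  →  {above(d), above(e), at(b), at(e), ready(a)}
3. tag(e,b)  →  {above(d), holds(b), ready(a), ready(b)}
4. bind(b,a)  →  {above(a), above(d), holds(b), ready(a)}

flip(c,a); bind(b,d); tag(e,b); bind(b,a)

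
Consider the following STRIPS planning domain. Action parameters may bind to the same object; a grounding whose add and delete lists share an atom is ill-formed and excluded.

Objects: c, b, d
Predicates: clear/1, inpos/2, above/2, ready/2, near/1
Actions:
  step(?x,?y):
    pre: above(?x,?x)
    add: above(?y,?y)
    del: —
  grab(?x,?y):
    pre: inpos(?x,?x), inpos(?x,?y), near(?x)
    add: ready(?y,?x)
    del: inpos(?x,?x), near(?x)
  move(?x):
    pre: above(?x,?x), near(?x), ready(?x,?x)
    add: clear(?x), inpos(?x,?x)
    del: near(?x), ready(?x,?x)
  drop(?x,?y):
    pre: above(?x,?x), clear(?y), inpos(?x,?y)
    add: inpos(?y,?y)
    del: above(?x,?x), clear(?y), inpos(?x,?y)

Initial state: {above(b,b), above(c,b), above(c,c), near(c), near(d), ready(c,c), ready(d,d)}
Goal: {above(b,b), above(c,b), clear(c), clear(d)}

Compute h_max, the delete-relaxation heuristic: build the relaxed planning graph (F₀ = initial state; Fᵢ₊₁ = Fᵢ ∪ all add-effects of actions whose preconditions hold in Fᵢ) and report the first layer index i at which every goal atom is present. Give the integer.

2

F0 = init (7 atoms)
F1 = F0 ∪ {above(d,d), clear(c), inpos(c,c)}  (10 atoms)
F2 = F1 ∪ {clear(d), inpos(d,d)}  (12 atoms)
goal ⊆ F2  ⇒  h_max = 2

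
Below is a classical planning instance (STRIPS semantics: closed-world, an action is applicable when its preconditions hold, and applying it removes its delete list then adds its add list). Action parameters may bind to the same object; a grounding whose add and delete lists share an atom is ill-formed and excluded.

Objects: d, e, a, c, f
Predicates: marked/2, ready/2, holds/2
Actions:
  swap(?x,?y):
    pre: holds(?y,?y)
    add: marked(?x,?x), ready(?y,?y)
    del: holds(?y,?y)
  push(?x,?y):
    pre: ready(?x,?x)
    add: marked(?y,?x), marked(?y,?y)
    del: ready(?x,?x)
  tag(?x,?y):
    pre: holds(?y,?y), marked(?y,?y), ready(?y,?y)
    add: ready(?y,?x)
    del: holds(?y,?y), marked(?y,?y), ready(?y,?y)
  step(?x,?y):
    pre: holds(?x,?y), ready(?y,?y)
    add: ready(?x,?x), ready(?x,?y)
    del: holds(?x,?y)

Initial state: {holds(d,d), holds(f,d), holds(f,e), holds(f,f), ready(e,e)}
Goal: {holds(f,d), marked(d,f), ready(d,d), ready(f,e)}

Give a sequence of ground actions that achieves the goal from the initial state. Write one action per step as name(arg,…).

swap(d,d); step(f,e); push(f,d)

1. swap(d,d)  →  {holds(f,d), holds(f,e), holds(f,f), marked(d,d), ready(d,d), ready(e,e)}
2. step(f,e)  →  {holds(f,d), holds(f,f), marked(d,d), ready(d,d), ready(e,e), ready(f,e), ready(f,f)}
3. push(f,d)  →  {holds(f,d), holds(f,f), marked(d,d), marked(d,f), ready(d,d), ready(e,e), ready(f,e)}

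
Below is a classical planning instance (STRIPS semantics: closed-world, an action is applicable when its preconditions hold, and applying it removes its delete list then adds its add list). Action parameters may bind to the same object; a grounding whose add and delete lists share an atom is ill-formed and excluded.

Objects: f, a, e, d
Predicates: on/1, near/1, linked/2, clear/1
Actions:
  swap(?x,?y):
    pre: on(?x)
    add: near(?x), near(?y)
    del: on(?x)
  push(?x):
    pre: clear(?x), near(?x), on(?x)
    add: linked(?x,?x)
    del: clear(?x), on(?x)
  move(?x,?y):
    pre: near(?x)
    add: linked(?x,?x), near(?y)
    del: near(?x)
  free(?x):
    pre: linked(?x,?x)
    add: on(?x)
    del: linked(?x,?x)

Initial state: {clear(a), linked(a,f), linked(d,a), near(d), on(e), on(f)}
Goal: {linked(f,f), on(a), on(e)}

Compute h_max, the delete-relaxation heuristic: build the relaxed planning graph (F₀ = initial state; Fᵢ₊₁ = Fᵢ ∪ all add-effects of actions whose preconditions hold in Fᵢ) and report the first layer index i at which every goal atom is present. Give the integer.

F0 = init (6 atoms)
F1 = F0 ∪ {linked(d,d), near(a), near(e), near(f)}  (10 atoms)
F2 = F1 ∪ {linked(a,a), linked(e,e), linked(f,f), on(d)}  (14 atoms)
F3 = F2 ∪ {on(a)}  (15 atoms)
goal ⊆ F3  ⇒  h_max = 3

3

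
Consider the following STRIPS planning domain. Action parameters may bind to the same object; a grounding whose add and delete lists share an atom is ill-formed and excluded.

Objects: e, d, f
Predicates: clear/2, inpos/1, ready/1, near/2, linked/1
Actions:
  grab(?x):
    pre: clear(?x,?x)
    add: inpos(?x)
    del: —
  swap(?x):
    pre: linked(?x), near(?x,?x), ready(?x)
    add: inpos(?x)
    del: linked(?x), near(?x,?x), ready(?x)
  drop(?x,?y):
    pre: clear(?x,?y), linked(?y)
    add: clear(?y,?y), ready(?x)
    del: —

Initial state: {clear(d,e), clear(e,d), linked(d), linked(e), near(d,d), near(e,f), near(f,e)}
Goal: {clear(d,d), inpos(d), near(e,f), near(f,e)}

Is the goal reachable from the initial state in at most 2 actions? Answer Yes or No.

Yes

1. drop(e,d)  →  {clear(d,d), clear(d,e), clear(e,d), linked(d), linked(e), near(d,d), near(e,f), near(f,e), ready(e)}
2. grab(d)  →  {clear(d,d), clear(d,e), clear(e,d), inpos(d), linked(d), linked(e), near(d,d), near(e,f), near(f,e), ready(e)}
optimal plan length = 2; 2 ≤ 2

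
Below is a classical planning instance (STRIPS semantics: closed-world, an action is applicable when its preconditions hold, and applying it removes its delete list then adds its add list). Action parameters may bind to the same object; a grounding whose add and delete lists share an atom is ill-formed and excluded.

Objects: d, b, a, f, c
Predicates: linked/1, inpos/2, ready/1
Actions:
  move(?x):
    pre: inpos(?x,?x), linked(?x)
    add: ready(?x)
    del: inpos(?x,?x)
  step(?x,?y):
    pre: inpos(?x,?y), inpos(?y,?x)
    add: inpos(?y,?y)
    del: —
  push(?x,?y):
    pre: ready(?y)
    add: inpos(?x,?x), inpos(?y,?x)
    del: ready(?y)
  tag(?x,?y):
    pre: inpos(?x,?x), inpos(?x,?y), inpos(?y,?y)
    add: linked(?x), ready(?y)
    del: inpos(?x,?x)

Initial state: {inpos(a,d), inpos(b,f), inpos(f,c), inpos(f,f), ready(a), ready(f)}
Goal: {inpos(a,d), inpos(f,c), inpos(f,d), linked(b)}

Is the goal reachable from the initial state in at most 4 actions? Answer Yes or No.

1. push(d,f)  →  {inpos(a,d), inpos(b,f), inpos(d,d), inpos(f,c), inpos(f,d), inpos(f,f), ready(a)}
2. push(b,a)  →  {inpos(a,b), inpos(a,d), inpos(b,b), inpos(b,f), inpos(d,d), inpos(f,c), inpos(f,d), inpos(f,f)}
3. tag(b,b)  →  {inpos(a,b), inpos(a,d), inpos(b,f), inpos(d,d), inpos(f,c), inpos(f,d), inpos(f,f), linked(b), ready(b)}
optimal plan length = 3; 3 ≤ 4

Yes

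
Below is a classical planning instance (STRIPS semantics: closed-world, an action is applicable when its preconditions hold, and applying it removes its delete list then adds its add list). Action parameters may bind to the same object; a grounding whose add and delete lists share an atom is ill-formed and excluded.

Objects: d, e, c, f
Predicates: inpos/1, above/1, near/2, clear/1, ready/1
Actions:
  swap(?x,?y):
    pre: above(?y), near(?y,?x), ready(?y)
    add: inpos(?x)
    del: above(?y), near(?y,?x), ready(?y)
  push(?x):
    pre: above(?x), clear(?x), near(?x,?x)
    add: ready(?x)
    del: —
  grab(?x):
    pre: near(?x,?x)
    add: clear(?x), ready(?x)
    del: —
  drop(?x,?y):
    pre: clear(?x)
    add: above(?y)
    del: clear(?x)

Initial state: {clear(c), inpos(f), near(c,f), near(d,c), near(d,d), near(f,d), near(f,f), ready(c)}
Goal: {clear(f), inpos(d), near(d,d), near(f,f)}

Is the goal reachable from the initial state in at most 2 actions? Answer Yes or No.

No

1. grab(f)  →  {clear(c), clear(f), inpos(f), near(c,f), near(d,c), near(d,d), near(f,d), near(f,f), ready(c), ready(f)}
2. drop(c,f)  →  {above(f), clear(f), inpos(f), near(c,f), near(d,c), near(d,d), near(f,d), near(f,f), ready(c), ready(f)}
3. swap(d,f)  →  {clear(f), inpos(d), inpos(f), near(c,f), near(d,c), near(d,d), near(f,f), ready(c)}
optimal plan length = 3; 3 > 2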